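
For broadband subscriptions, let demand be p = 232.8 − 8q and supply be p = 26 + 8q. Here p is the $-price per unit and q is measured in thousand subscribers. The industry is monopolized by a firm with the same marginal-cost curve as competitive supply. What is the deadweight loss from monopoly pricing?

Competitive equilibrium: 232.8 − 8q = 26 + 8q → q* = 12.925, p* = 129.4.
Marginal revenue: MR = 232.8 − 16q. Set MR = MC: 232.8 − 16q = 26 + 8q → q_m = 8.6167.
Price p_m = 232.8 − 8·8.6167 = 163.8664; MC(q_m) = 26 + 8·8.6167 = 94.9336.
Competitive q* = 12.925, so Δq = 4.3083; wedge = 163.8664 − 94.9336 = 68.9328.
Welfare loss = ½ × 4.3083 × 68.9328 = $148.49 thousand.

$148.49 thousand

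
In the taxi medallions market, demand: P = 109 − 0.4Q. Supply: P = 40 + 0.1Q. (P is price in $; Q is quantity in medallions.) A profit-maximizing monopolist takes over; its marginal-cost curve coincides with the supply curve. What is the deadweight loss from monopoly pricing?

$940.44

Competitive equilibrium: 109 − 0.4Q = 40 + 0.1Q → Q* = 138, P* = 53.8.
Marginal revenue: MR = 109 − 0.8Q. Set MR = MC: 109 − 0.8Q = 40 + 0.1Q → Q_m = 76.6667.
Price P_m = 109 − 0.4·76.6667 = 78.3333; MC(Q_m) = 40 + 0.1·76.6667 = 47.6667.
Competitive Q* = 138, so ΔQ = 61.3333; wedge = 78.3333 − 47.6667 = 30.6666.
DWL = ½ × 61.3333 × 30.6666 = $940.44.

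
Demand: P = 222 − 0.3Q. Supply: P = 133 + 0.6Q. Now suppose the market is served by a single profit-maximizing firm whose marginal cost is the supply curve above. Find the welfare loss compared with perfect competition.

275.03

Competitive equilibrium: 222 − 0.3Q = 133 + 0.6Q → Q* = 98.8889, P* = 192.3333.
Marginal revenue: MR = 222 − 0.6Q. Set MR = MC: 222 − 0.6Q = 133 + 0.6Q → Q_m = 74.1667.
Price P_m = 222 − 0.3·74.1667 = 199.75; MC(Q_m) = 133 + 0.6·74.1667 = 177.5.
Competitive Q* = 98.8889, so ΔQ = 24.7222; wedge = 199.75 − 177.5 = 22.25.
Welfare loss = ½ × 24.7222 × 22.25 = 275.03.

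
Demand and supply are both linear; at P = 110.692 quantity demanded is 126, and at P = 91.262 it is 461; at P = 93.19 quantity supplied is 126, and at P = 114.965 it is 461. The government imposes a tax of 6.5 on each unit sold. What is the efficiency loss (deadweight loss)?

Demand slope = (91.262 − 110.692)/(461 − 126) = −0.058, so P = 118 − 0.058Q.
Supply slope = (114.965 − 93.19)/(461 − 126) = 0.065, so P = 85 + 0.065Q.
Competitive equilibrium: 118 − 0.058Q = 85 + 0.065Q → Q* = 268.2927, P* = 102.439.
With the tax, the buyer price exceeds the seller price by 6.5: (118 − 0.058Q) − (85 + 0.065Q) = 6.5 → Q' = 215.4472.
ΔQ = 268.2927 − 215.4472 = 52.8455; the wedge equals the tax, 6.5.
Deadweight loss = ½ × 52.8455 × 6.5 = 171.75.

171.75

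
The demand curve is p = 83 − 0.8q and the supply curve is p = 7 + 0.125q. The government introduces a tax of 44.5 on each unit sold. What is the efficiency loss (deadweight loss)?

Competitive equilibrium: 83 − 0.8q = 7 + 0.125q → q* = 82.1622, p* = 17.2703.
With the tax, the buyer price exceeds the seller price by 44.5: (83 − 0.8q) − (7 + 0.125q) = 44.5 → q' = 34.0541.
Δq = 82.1622 − 34.0541 = 48.1081; the wedge equals the tax, 44.5.
DWL = ½ × 48.1081 × 44.5 = 1070.41.

1070.41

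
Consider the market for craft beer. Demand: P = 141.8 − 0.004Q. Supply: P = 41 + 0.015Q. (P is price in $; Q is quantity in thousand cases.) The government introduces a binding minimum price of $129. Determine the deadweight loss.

$42105.26 thousand

Competitive equilibrium: 141.8 − 0.004Q = 41 + 0.015Q → Q* = 5305.2632, P* = 120.5789.
At the floor P = 129, quantity demanded = (141.8 − 129)/0.004 = 3200.
Sellers' marginal cost at Q' = 3200: 41 + 0.015·3200 = 89.
ΔQ = 5305.2632 − 3200 = 2105.2632; wedge = 129 − 89 = 40.
Deadweight loss = ½ × 2105.2632 × 40 = $42105.26 thousand.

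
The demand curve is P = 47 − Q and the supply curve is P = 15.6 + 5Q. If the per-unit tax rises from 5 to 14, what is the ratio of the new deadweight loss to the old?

7.84

Competitive equilibrium: 47 − Q = 15.6 + 5Q → Q* = 5.2333, P* = 41.7667.
For a per-unit tax t: ΔQ = t/6, so DWL = ½·t·(t/6) = t²/12.
At t = 5: DWL = 2.083. At t = 14: DWL = 16.333.
Ratio = (14/5)² = 7.84.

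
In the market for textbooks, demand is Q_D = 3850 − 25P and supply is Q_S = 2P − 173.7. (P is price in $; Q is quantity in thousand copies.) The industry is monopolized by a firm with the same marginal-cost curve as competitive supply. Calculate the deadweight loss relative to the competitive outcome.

In inverse form: demand P = 154 − 0.04Q, supply P = 86.85 + 0.5Q.
Competitive equilibrium: 154 − 0.04Q = 86.85 + 0.5Q → Q* = 124.3519, P* = 149.0259.
Marginal revenue: MR = 154 − 0.08Q. Set MR = MC: 154 − 0.08Q = 86.85 + 0.5Q → Q_m = 115.7759.
Price P_m = 154 − 0.04·115.7759 = 149.369; MC(Q_m) = 86.85 + 0.5·115.7759 = 144.738.
Competitive Q* = 124.3519, so ΔQ = 8.576; wedge = 149.369 − 144.738 = 4.631.
DWL = ½ × 8.576 × 4.631 = $19.86 thousand.

$19.86 thousand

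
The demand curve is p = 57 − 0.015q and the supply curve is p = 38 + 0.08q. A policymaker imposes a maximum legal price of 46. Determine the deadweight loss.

Competitive equilibrium: 57 − 0.015q = 38 + 0.08q → q* = 200, p* = 54.
At the ceiling p = 46, quantity supplied = (46 − 38)/0.08 = 100.
Willingness to pay at q' = 100: 57 − 0.015·100 = 55.5.
Δq = 200 − 100 = 100; wedge = 55.5 − 46 = 9.5.
DWL = ½ × 100 × 9.5 = 475.

475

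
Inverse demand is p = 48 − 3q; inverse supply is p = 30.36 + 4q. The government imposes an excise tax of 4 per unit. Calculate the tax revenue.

7.79

Competitive equilibrium: 48 − 3q = 30.36 + 4q → q* = 2.52, p* = 40.44.
With the tax, the buyer price exceeds the seller price by 4: (48 − 3q) − (30.36 + 4q) = 4 → q' = 1.9486.
Tax revenue = 4 × 1.9486 = 7.79.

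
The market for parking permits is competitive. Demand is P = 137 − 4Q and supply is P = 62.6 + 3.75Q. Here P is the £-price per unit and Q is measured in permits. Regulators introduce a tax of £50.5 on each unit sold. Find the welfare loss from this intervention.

Competitive equilibrium: 137 − 4Q = 62.6 + 3.75Q → Q* = 9.6, P* = 98.6.
With the tax, the buyer price exceeds the seller price by 50.5: (137 − 4Q) − (62.6 + 3.75Q) = 50.5 → Q' = 3.0839.
ΔQ = 9.6 − 3.0839 = 6.5161; the wedge equals the tax, 50.5.
The triangle = ½ × 6.5161 × 50.5 = £164.53.

£164.53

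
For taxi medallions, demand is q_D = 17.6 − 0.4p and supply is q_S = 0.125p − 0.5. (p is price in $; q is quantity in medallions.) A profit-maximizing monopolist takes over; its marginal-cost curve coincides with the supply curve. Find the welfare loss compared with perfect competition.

In inverse form: demand p = 44 − 2.5q, supply p = 4 + 8q.
Competitive equilibrium: 44 − 2.5q = 4 + 8q → q* = 3.8095, p* = 34.4762.
Marginal revenue: MR = 44 − 5q. Set MR = MC: 44 − 5q = 4 + 8q → q_m = 3.0769.
Price p_m = 44 − 2.5·3.0769 = 36.3078; MC(q_m) = 4 + 8·3.0769 = 28.6152.
Competitive q* = 3.8095, so Δq = 0.7326; wedge = 36.3078 − 28.6152 = 7.6926.
The triangle = ½ × 0.7326 × 7.6926 = $2.82.

$2.82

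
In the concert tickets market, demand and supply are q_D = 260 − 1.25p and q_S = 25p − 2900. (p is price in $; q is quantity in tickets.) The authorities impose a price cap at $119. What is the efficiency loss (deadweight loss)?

In inverse form: demand p = 208 − 0.8q, supply p = 116 + 0.04q.
Competitive equilibrium: 208 − 0.8q = 116 + 0.04q → q* = 109.5238, p* = 120.381.
At the ceiling p = 119, quantity supplied = (119 − 116)/0.04 = 75.
Willingness to pay at q' = 75: 208 − 0.8·75 = 148.
Δq = 109.5238 − 75 = 34.5238; wedge = 148 − 119 = 29.
DWL = ½ × 34.5238 × 29 = $500.60.

$500.60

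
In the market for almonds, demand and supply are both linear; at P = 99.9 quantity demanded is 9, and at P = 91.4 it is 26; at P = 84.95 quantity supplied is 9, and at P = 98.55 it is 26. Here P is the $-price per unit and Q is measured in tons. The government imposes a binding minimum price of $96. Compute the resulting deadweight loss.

Demand slope = (91.4 − 99.9)/(26 − 9) = −0.5, so P = 104.4 − 0.5Q.
Supply slope = (98.55 − 84.95)/(26 − 9) = 0.8, so P = 77.75 + 0.8Q.
Competitive equilibrium: 104.4 − 0.5Q = 77.75 + 0.8Q → Q* = 20.5, P* = 94.15.
At the floor P = 96, quantity demanded = (104.4 − 96)/0.5 = 16.8.
Sellers' marginal cost at Q' = 16.8: 77.75 + 0.8·16.8 = 91.19.
ΔQ = 20.5 − 16.8 = 3.7; wedge = 96 − 91.19 = 4.81.
The triangle = ½ × 3.7 × 4.81 = $8.90.

$8.90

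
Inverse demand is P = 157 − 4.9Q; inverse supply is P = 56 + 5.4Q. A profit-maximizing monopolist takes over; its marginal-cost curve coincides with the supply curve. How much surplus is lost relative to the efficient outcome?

51.46

Competitive equilibrium: 157 − 4.9Q = 56 + 5.4Q → Q* = 9.8058, P* = 108.9515.
Marginal revenue: MR = 157 − 9.8Q. Set MR = MC: 157 − 9.8Q = 56 + 5.4Q → Q_m = 6.6447.
Price P_m = 157 − 4.9·6.6447 = 124.441; MC(Q_m) = 56 + 5.4·6.6447 = 91.8814.
Competitive Q* = 9.8058, so ΔQ = 3.1611; wedge = 124.441 − 91.8814 = 32.5596.
DWL = ½ × 3.1611 × 32.5596 = 51.46.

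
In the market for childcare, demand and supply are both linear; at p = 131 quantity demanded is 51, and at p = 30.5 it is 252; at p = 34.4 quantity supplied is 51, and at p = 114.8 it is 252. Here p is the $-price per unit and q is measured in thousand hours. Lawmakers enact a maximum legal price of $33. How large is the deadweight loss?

Demand slope = (30.5 − 131)/(252 − 51) = −0.5, so p = 156.5 − 0.5q.
Supply slope = (114.8 − 34.4)/(252 − 51) = 0.4, so p = 14 + 0.4q.
Competitive equilibrium: 156.5 − 0.5q = 14 + 0.4q → q* = 158.3333, p* = 77.3333.
At the ceiling p = 33, quantity supplied = (33 − 14)/0.4 = 47.5.
Willingness to pay at q' = 47.5: 156.5 − 0.5·47.5 = 132.75.
Δq = 158.3333 − 47.5 = 110.8333; wedge = 132.75 − 33 = 99.75.
The triangle = ½ × 110.8333 × 99.75 = $5527.81 thousand.

$5527.81 thousand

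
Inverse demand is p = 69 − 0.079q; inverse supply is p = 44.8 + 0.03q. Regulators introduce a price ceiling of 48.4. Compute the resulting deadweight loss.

Competitive equilibrium: 69 − 0.079q = 44.8 + 0.03q → q* = 222.0183, p* = 51.4606.
At the ceiling p = 48.4, quantity supplied = (48.4 − 44.8)/0.03 = 120.
Willingness to pay at q' = 120: 69 − 0.079·120 = 59.52.
Δq = 222.0183 − 120 = 102.0183; wedge = 59.52 − 48.4 = 11.12.
The triangle = ½ × 102.0183 × 11.12 = 567.22.

567.22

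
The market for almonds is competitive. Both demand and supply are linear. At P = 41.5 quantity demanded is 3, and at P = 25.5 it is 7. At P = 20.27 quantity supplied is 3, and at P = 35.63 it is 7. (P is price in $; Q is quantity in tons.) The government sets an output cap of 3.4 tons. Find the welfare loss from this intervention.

Demand slope = (25.5 − 41.5)/(7 − 3) = −4, so P = 53.5 − 4Q.
Supply slope = (35.63 − 20.27)/(7 − 3) = 3.84, so P = 8.75 + 3.84Q.
Competitive equilibrium: 53.5 − 4Q = 8.75 + 3.84Q → Q* = 5.7079, P* = 30.6684.
At Q = 3.4: demand price = 53.5 − 4·3.4 = 39.9; supply price = 8.75 + 3.84·3.4 = 21.806.
ΔQ = 5.7079 − 3.4 = 2.3079; wedge = 39.9 − 21.806 = 18.094.
DWL = ½ × 2.3079 × 18.094 = $20.88.

$20.88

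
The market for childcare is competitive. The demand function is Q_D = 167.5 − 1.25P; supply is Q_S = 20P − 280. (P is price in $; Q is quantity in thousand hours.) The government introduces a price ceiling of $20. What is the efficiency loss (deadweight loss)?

$190.59 thousand

In inverse form: demand P = 134 − 0.8Q, supply P = 14 + 0.05Q.
Competitive equilibrium: 134 − 0.8Q = 14 + 0.05Q → Q* = 141.1765, P* = 21.0588.
At the ceiling P = 20, quantity supplied = (20 − 14)/0.05 = 120.
Willingness to pay at Q' = 120: 134 − 0.8·120 = 38.
ΔQ = 141.1765 − 120 = 21.1765; wedge = 38 − 20 = 18.
Welfare loss = ½ × 21.1765 × 18 = $190.59 thousand.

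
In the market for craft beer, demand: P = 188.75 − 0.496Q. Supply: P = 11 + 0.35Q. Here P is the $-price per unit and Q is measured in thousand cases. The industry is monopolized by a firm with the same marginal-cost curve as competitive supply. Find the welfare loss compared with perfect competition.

$2550.80 thousand

Competitive equilibrium: 188.75 − 0.496Q = 11 + 0.35Q → Q* = 210.1064, P* = 84.5372.
Marginal revenue: MR = 188.75 − 0.992Q. Set MR = MC: 188.75 − 0.992Q = 11 + 0.35Q → Q_m = 132.4516.
Price P_m = 188.75 − 0.496·132.4516 = 123.054; MC(Q_m) = 11 + 0.35·132.4516 = 57.3581.
Competitive Q* = 210.1064, so ΔQ = 77.6548; wedge = 123.054 − 57.3581 = 65.6959.
The triangle = ½ × 77.6548 × 65.6959 = $2550.80 thousand.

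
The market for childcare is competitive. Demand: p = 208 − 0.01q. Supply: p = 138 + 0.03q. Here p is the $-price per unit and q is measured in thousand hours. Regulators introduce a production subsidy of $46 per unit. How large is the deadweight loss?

$26450 thousand

Competitive equilibrium: 208 − 0.01q = 138 + 0.03q → q* = 1750, p* = 190.5.
The subsidy lowers effective supply by 46: p = 92 + 0.03q.
New quantity: 208 − 0.01q = 92 + 0.03q → q' = 2900.
Overproduction Δq = 2900 − 1750 = 1150; wedge = subsidy = 46.
Deadweight loss = ½ × 1150 × 46 = $26450 thousand.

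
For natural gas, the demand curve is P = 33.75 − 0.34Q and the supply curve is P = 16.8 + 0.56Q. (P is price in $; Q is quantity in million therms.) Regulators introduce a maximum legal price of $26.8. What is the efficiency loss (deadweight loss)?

$0.43 million

Competitive equilibrium: 33.75 − 0.34Q = 16.8 + 0.56Q → Q* = 18.8333, P* = 27.3467.
At the ceiling P = 26.8, quantity supplied = (26.8 − 16.8)/0.56 = 17.8571.
Willingness to pay at Q' = 17.8571: 33.75 − 0.34·17.8571 = 27.6786.
ΔQ = 18.8333 − 17.8571 = 0.9762; wedge = 27.6786 − 26.8 = 0.8786.
Deadweight loss = ½ × 0.9762 × 0.8786 = $0.43 million.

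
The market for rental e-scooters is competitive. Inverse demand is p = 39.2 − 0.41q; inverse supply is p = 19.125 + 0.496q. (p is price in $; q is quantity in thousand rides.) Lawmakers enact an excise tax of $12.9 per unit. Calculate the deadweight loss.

$91.84 thousand

Competitive equilibrium: 39.2 − 0.41q = 19.125 + 0.496q → q* = 22.1578, p* = 30.1153.
With the tax, the buyer price exceeds the seller price by 12.9: (39.2 − 0.41q) − (19.125 + 0.496q) = 12.9 → q' = 7.9194.
Δq = 22.1578 − 7.9194 = 14.2384; the wedge equals the tax, 12.9.
The triangle = ½ × 14.2384 × 12.9 = $91.84 thousand.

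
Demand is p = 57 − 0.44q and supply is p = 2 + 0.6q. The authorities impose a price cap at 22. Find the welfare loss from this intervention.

Competitive equilibrium: 57 − 0.44q = 2 + 0.6q → q* = 52.8846, p* = 33.7308.
At the ceiling p = 22, quantity supplied = (22 − 2)/0.6 = 33.3333.
Willingness to pay at q' = 33.3333: 57 − 0.44·33.3333 = 42.3333.
Δq = 52.8846 − 33.3333 = 19.5513; wedge = 42.3333 − 22 = 20.3333.
The triangle = ½ × 19.5513 × 20.3333 = 198.77.

198.77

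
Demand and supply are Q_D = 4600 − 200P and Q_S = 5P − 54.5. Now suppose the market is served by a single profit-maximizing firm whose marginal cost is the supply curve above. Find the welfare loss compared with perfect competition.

In inverse form: demand P = 23 − 0.005Q, supply P = 10.9 + 0.2Q.
Competitive equilibrium: 23 − 0.005Q = 10.9 + 0.2Q → Q* = 59.0244, P* = 22.7049.
Marginal revenue: MR = 23 − 0.01Q. Set MR = MC: 23 − 0.01Q = 10.9 + 0.2Q → Q_m = 57.619.
Price P_m = 23 − 0.005·57.619 = 22.7119; MC(Q_m) = 10.9 + 0.2·57.619 = 22.4238.
Competitive Q* = 59.0244, so ΔQ = 1.4054; wedge = 22.7119 − 22.4238 = 0.2881.
The triangle = ½ × 1.4054 × 0.2881 = 0.20.

0.20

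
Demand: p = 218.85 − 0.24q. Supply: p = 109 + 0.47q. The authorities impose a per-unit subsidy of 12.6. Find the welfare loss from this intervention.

111.80

Competitive equilibrium: 218.85 − 0.24q = 109 + 0.47q → q* = 154.7183, p* = 181.7176.
The subsidy lowers effective supply by 12.6: p = 96.4 + 0.47q.
New quantity: 218.85 − 0.24q = 96.4 + 0.47q → q' = 172.4648.
Overproduction Δq = 172.4648 − 154.7183 = 17.7465; wedge = subsidy = 12.6.
Welfare loss = ½ × 17.7465 × 12.6 = 111.80.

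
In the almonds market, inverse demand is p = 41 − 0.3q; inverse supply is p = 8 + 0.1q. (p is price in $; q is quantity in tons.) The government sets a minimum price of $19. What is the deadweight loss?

$16.81

Competitive equilibrium: 41 − 0.3q = 8 + 0.1q → q* = 82.5, p* = 16.25.
At the floor p = 19, quantity demanded = (41 − 19)/0.3 = 73.3333.
Sellers' marginal cost at q' = 73.3333: 8 + 0.1·73.3333 = 15.3333.
Δq = 82.5 − 73.3333 = 9.1667; wedge = 19 − 15.3333 = 3.6667.
The triangle = ½ × 9.1667 × 3.6667 = $16.81.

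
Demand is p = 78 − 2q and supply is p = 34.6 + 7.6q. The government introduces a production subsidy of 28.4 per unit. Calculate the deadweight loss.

Competitive equilibrium: 78 − 2q = 34.6 + 7.6q → q* = 4.5208, p* = 68.9583.
The subsidy lowers effective supply by 28.4: p = 6.2 + 7.6q.
New quantity: 78 − 2q = 6.2 + 7.6q → q' = 7.4792.
Overproduction Δq = 7.4792 − 4.5208 = 2.9584; wedge = subsidy = 28.4.
Welfare loss = ½ × 2.9584 × 28.4 = 42.01.

42.01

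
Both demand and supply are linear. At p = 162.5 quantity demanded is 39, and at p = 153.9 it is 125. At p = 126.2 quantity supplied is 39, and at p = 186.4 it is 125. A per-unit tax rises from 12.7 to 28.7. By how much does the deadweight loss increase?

414

Demand slope = (153.9 − 162.5)/(125 − 39) = −0.1, so p = 166.4 − 0.1q.
Supply slope = (186.4 − 126.2)/(125 − 39) = 0.7, so p = 98.9 + 0.7q.
Competitive equilibrium: 166.4 − 0.1q = 98.9 + 0.7q → q* = 84.375, p* = 157.9625.
For a per-unit tax t: Δq = t/0.8, so DWL = ½·t·(t/0.8) = t²/1.6.
At t = 12.7: DWL = 100.806. At t = 28.7: DWL = 514.806.
Increase = 514.806 − 100.806 = 414.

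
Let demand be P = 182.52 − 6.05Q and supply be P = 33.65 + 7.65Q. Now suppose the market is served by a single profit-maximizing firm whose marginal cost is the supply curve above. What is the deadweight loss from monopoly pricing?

Competitive equilibrium: 182.52 − 6.05Q = 33.65 + 7.65Q → Q* = 10.8664, P* = 116.7781.
Marginal revenue: MR = 182.52 − 12.1Q. Set MR = MC: 182.52 − 12.1Q = 33.65 + 7.65Q → Q_m = 7.5377.
Price P_m = 182.52 − 6.05·7.5377 = 136.9169; MC(Q_m) = 33.65 + 7.65·7.5377 = 91.3134.
Competitive Q* = 10.8664, so ΔQ = 3.3287; wedge = 136.9169 − 91.3134 = 45.6035.
DWL = ½ × 3.3287 × 45.6035 = 75.90.

75.90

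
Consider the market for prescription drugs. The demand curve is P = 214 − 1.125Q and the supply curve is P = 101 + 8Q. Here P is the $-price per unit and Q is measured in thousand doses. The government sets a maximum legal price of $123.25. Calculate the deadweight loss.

$420.68 thousand

Competitive equilibrium: 214 − 1.125Q = 101 + 8Q → Q* = 12.3836, P* = 200.0685.
At the ceiling P = 123.25, quantity supplied = (123.25 − 101)/8 = 2.7813.
Willingness to pay at Q' = 2.7813: 214 − 1.125·2.7813 = 210.871.
ΔQ = 12.3836 − 2.7813 = 9.6023; wedge = 210.871 − 123.25 = 87.621.
Welfare loss = ½ × 9.6023 × 87.621 = $420.68 thousand.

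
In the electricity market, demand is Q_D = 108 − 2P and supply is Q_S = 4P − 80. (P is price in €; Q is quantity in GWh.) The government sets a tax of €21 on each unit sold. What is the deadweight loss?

€294

In inverse form: demand P = 54 − 0.5Q, supply P = 20 + 0.25Q.
Competitive equilibrium: 54 − 0.5Q = 20 + 0.25Q → Q* = 45.3333, P* = 31.3333.
With the tax, the buyer price exceeds the seller price by 21: (54 − 0.5Q) − (20 + 0.25Q) = 21 → Q' = 17.3333.
ΔQ = 45.3333 − 17.3333 = 28; the wedge equals the tax, 21.
The triangle = ½ × 28 × 21 = €294.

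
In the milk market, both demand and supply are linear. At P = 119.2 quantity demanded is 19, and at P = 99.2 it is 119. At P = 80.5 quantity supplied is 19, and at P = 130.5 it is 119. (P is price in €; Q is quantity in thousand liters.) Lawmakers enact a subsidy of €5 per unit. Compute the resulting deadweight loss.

€17.86 thousand

Demand slope = (99.2 − 119.2)/(119 − 19) = −0.2, so P = 123 − 0.2Q.
Supply slope = (130.5 − 80.5)/(119 − 19) = 0.5, so P = 71 + 0.5Q.
Competitive equilibrium: 123 − 0.2Q = 71 + 0.5Q → Q* = 74.2857, P* = 108.1429.
The subsidy lowers effective supply by 5: P = 66 + 0.5Q.
New quantity: 123 − 0.2Q = 66 + 0.5Q → Q' = 81.4286.
Overproduction ΔQ = 81.4286 − 74.2857 = 7.1429; wedge = subsidy = 5.
Deadweight loss = ½ × 7.1429 × 5 = €17.86 thousand.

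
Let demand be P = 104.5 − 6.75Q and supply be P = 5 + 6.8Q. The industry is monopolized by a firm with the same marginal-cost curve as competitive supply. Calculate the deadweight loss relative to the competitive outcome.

Competitive equilibrium: 104.5 − 6.75Q = 5 + 6.8Q → Q* = 7.3432, P* = 54.9336.
Marginal revenue: MR = 104.5 − 13.5Q. Set MR = MC: 104.5 − 13.5Q = 5 + 6.8Q → Q_m = 4.9015.
Price P_m = 104.5 − 6.75·4.9015 = 71.4149; MC(Q_m) = 5 + 6.8·4.9015 = 38.3302.
Competitive Q* = 7.3432, so ΔQ = 2.4417; wedge = 71.4149 − 38.3302 = 33.0847.
DWL = ½ × 2.4417 × 33.0847 = 40.39.

40.39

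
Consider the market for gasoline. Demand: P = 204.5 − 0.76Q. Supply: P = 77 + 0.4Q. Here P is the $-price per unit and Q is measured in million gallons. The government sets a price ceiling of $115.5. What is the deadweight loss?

$108.29 million

Competitive equilibrium: 204.5 − 0.76Q = 77 + 0.4Q → Q* = 109.9138, P* = 120.9655.
At the ceiling P = 115.5, quantity supplied = (115.5 − 77)/0.4 = 96.25.
Willingness to pay at Q' = 96.25: 204.5 − 0.76·96.25 = 131.35.
ΔQ = 109.9138 − 96.25 = 13.6638; wedge = 131.35 − 115.5 = 15.85.
Deadweight loss = ½ × 13.6638 × 15.85 = $108.29 million.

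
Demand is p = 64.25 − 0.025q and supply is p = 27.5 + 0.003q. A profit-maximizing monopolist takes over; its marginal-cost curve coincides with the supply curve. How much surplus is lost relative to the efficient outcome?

Competitive equilibrium: 64.25 − 0.025q = 27.5 + 0.003q → q* = 1312.5, p* = 31.4375.
Marginal revenue: MR = 64.25 − 0.05q. Set MR = MC: 64.25 − 0.05q = 27.5 + 0.003q → q_m = 693.3962.
Price p_m = 64.25 − 0.025·693.3962 = 46.9151; MC(q_m) = 27.5 + 0.003·693.3962 = 29.5802.
Competitive q* = 1312.5, so Δq = 619.1038; wedge = 46.9151 − 29.5802 = 17.3349.
The triangle = ½ × 619.1038 × 17.3349 = 5366.05.

5366.05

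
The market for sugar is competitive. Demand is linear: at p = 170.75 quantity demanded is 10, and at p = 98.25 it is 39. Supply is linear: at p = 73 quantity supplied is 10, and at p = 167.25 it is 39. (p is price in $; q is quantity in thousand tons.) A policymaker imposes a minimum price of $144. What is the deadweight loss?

Demand slope = (98.25 − 170.75)/(39 − 10) = −2.5, so p = 195.75 − 2.5q.
Supply slope = (167.25 − 73)/(39 − 10) = 3.25, so p = 40.5 + 3.25q.
Competitive equilibrium: 195.75 − 2.5q = 40.5 + 3.25q → q* = 27, p* = 128.25.
At the floor p = 144, quantity demanded = (195.75 − 144)/2.5 = 20.7.
Sellers' marginal cost at q' = 20.7: 40.5 + 3.25·20.7 = 107.775.
Δq = 27 − 20.7 = 6.3; wedge = 144 − 107.775 = 36.225.
The triangle = ½ × 6.3 × 36.225 = $114.11 thousand.

$114.11 thousand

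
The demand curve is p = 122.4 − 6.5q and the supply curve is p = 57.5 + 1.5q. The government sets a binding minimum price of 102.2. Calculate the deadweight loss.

100.19

Competitive equilibrium: 122.4 − 6.5q = 57.5 + 1.5q → q* = 8.1125, p* = 69.6688.
At the floor p = 102.2, quantity demanded = (122.4 − 102.2)/6.5 = 3.1077.
Sellers' marginal cost at q' = 3.1077: 57.5 + 1.5·3.1077 = 62.1616.
Δq = 8.1125 − 3.1077 = 5.0048; wedge = 102.2 − 62.1616 = 40.0384.
DWL = ½ × 5.0048 × 40.0384 = 100.19.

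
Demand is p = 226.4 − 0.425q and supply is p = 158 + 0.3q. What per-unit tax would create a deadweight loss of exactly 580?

Competitive equilibrium: 226.4 − 0.425q = 158 + 0.3q → q* = 94.3448, p* = 186.3034.
A tax t gives Δq = t/0.725 and wedge t, so DWL = t²/1.45.
t²/1.45 = 580 → t² = 841 → t = 29.

29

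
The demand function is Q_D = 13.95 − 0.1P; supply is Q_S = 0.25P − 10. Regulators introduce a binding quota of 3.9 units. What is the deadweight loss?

In inverse form: demand P = 139.5 − 10Q, supply P = 40 + 4Q.
Competitive equilibrium: 139.5 − 10Q = 40 + 4Q → Q* = 7.1071, P* = 68.4286.
At Q = 3.9: demand price = 139.5 − 10·3.9 = 100.5; supply price = 40 + 4·3.9 = 55.6.
ΔQ = 7.1071 − 3.9 = 3.2071; wedge = 100.5 − 55.6 = 44.9.
The triangle = ½ × 3.2071 × 44.9 = 72.

72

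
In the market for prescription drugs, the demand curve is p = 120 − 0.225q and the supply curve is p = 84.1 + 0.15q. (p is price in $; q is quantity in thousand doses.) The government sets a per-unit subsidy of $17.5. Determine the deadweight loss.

Competitive equilibrium: 120 − 0.225q = 84.1 + 0.15q → q* = 95.7333, p* = 98.46.
The subsidy lowers effective supply by 17.5: p = 66.6 + 0.15q.
New quantity: 120 − 0.225q = 66.6 + 0.15q → q' = 142.4.
Overproduction Δq = 142.4 − 95.7333 = 46.6667; wedge = subsidy = 17.5.
Welfare loss = ½ × 46.6667 × 17.5 = $408.33 thousand.

$408.33 thousand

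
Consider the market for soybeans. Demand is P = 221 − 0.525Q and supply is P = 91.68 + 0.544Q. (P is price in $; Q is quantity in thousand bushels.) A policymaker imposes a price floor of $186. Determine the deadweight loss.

Competitive equilibrium: 221 − 0.525Q = 91.68 + 0.544Q → Q* = 120.9729, P* = 157.4892.
At the floor P = 186, quantity demanded = (221 − 186)/0.525 = 66.6667.
Sellers' marginal cost at Q' = 66.6667: 91.68 + 0.544·66.6667 = 127.9467.
ΔQ = 120.9729 − 66.6667 = 54.3062; wedge = 186 − 127.9467 = 58.0533.
Deadweight loss = ½ × 54.3062 × 58.0533 = $1576.33 thousand.

$1576.33 thousand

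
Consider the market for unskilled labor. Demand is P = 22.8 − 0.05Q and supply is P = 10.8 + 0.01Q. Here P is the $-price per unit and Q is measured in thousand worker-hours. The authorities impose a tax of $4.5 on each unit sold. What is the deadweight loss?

Competitive equilibrium: 22.8 − 0.05Q = 10.8 + 0.01Q → Q* = 200, P* = 12.8.
With the tax, the buyer price exceeds the seller price by 4.5: (22.8 − 0.05Q) − (10.8 + 0.01Q) = 4.5 → Q' = 125.
ΔQ = 200 − 125 = 75; the wedge equals the tax, 4.5.
The triangle = ½ × 75 × 4.5 = $168.75 thousand.

$168.75 thousand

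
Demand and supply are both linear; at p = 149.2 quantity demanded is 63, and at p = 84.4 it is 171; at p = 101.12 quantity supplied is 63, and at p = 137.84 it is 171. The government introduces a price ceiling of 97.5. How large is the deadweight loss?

1794.81

Demand slope = (84.4 − 149.2)/(171 − 63) = −0.6, so p = 187 − 0.6q.
Supply slope = (137.84 − 101.12)/(171 − 63) = 0.34, so p = 79.7 + 0.34q.
Competitive equilibrium: 187 − 0.6q = 79.7 + 0.34q → q* = 114.1489, p* = 118.5106.
At the ceiling p = 97.5, quantity supplied = (97.5 − 79.7)/0.34 = 52.3529.
Willingness to pay at q' = 52.3529: 187 − 0.6·52.3529 = 155.5883.
Δq = 114.1489 − 52.3529 = 61.796; wedge = 155.5883 − 97.5 = 58.0883.
DWL = ½ × 61.796 × 58.0883 = 1794.81.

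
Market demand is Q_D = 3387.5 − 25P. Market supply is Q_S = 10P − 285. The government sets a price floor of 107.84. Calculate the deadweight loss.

370.84

In inverse form: demand P = 135.5 − 0.04Q, supply P = 28.5 + 0.1Q.
Competitive equilibrium: 135.5 − 0.04Q = 28.5 + 0.1Q → Q* = 764.2857, P* = 104.9286.
At the floor P = 107.84, quantity demanded = (135.5 − 107.84)/0.04 = 691.5.
Sellers' marginal cost at Q' = 691.5: 28.5 + 0.1·691.5 = 97.65.
ΔQ = 764.2857 − 691.5 = 72.7857; wedge = 107.84 − 97.65 = 10.19.
DWL = ½ × 72.7857 × 10.19 = 370.84.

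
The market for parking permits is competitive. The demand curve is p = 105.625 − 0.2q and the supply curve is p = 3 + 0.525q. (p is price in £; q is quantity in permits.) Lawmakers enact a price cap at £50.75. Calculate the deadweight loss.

Competitive equilibrium: 105.625 − 0.2q = 3 + 0.525q → q* = 141.5517, p* = 77.3147.
At the ceiling p = 50.75, quantity supplied = (50.75 − 3)/0.525 = 90.9524.
Willingness to pay at q' = 90.9524: 105.625 − 0.2·90.9524 = 87.4345.
Δq = 141.5517 − 90.9524 = 50.5993; wedge = 87.4345 − 50.75 = 36.6845.
Welfare loss = ½ × 50.5993 × 36.6845 = £928.11.

£928.11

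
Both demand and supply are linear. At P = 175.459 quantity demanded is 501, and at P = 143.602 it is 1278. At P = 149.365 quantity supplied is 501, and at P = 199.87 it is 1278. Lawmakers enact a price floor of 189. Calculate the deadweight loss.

17610.89

Demand slope = (143.602 − 175.459)/(1278 − 501) = −0.041, so P = 196 − 0.041Q.
Supply slope = (199.87 − 149.365)/(1278 − 501) = 0.065, so P = 116.8 + 0.065Q.
Competitive equilibrium: 196 − 0.041Q = 116.8 + 0.065Q → Q* = 747.16981, P* = 165.36604.
At the floor P = 189, quantity demanded = (196 − 189)/0.041 = 170.73171.
Sellers' marginal cost at Q' = 170.73171: 116.8 + 0.065·170.73171 = 127.89756.
ΔQ = 747.16981 − 170.73171 = 576.4381; wedge = 189 − 127.89756 = 61.10244.
Welfare loss = ½ × 576.4381 × 61.10244 = 17610.89.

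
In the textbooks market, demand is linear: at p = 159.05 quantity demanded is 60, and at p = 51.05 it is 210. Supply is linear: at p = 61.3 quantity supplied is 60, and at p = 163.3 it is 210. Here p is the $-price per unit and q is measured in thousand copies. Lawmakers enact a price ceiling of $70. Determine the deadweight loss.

$2276.48 thousand

Demand slope = (51.05 − 159.05)/(210 − 60) = −0.72, so p = 202.25 − 0.72q.
Supply slope = (163.3 − 61.3)/(210 − 60) = 0.68, so p = 20.5 + 0.68q.
Competitive equilibrium: 202.25 − 0.72q = 20.5 + 0.68q → q* = 129.8214, p* = 108.7786.
At the ceiling p = 70, quantity supplied = (70 − 20.5)/0.68 = 72.7941.
Willingness to pay at q' = 72.7941: 202.25 − 0.72·72.7941 = 149.8382.
Δq = 129.8214 − 72.7941 = 57.0273; wedge = 149.8382 − 70 = 79.8382.
DWL = ½ × 57.0273 × 79.8382 = $2276.48 thousand.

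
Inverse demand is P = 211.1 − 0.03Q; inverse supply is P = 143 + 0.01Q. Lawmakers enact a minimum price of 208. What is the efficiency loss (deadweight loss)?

Competitive equilibrium: 211.1 − 0.03Q = 143 + 0.01Q → Q* = 1702.5, P* = 160.025.
At the floor P = 208, quantity demanded = (211.1 − 208)/0.03 = 103.33333.
Sellers' marginal cost at Q' = 103.33333: 143 + 0.01·103.33333 = 144.03333.
ΔQ = 1702.5 − 103.33333 = 1599.16667; wedge = 208 − 144.03333 = 63.96667.
DWL = ½ × 1599.16667 × 63.96667 = 51146.68.

51146.68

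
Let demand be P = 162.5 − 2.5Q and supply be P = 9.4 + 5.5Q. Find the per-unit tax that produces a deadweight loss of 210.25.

58

Competitive equilibrium: 162.5 − 2.5Q = 9.4 + 5.5Q → Q* = 19.1375, P* = 114.6563.
A tax t gives ΔQ = t/8 and wedge t, so DWL = t²/16.
t²/16 = 210.25 → t² = 3364 → t = 58.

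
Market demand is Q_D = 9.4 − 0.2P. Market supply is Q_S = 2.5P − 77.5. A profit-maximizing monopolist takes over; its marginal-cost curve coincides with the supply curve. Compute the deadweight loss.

5.48

In inverse form: demand P = 47 − 5Q, supply P = 31 + 0.4Q.
Competitive equilibrium: 47 − 5Q = 31 + 0.4Q → Q* = 2.963, P* = 32.1852.
Marginal revenue: MR = 47 − 10Q. Set MR = MC: 47 − 10Q = 31 + 0.4Q → Q_m = 1.5385.
Price P_m = 47 − 5·1.5385 = 39.3075; MC(Q_m) = 31 + 0.4·1.5385 = 31.6154.
Competitive Q* = 2.963, so ΔQ = 1.4245; wedge = 39.3075 − 31.6154 = 7.6921.
Welfare loss = ½ × 1.4245 × 7.6921 = 5.48.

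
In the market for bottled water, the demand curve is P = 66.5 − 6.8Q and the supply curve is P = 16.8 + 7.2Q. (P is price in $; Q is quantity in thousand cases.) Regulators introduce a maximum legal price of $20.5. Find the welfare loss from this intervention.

$64.53 thousand

Competitive equilibrium: 66.5 − 6.8Q = 16.8 + 7.2Q → Q* = 3.55, P* = 42.36.
At the ceiling P = 20.5, quantity supplied = (20.5 − 16.8)/7.2 = 0.5139.
Willingness to pay at Q' = 0.5139: 66.5 − 6.8·0.5139 = 63.0055.
ΔQ = 3.55 − 0.5139 = 3.0361; wedge = 63.0055 − 20.5 = 42.5055.
Deadweight loss = ½ × 3.0361 × 42.5055 = $64.53 thousand.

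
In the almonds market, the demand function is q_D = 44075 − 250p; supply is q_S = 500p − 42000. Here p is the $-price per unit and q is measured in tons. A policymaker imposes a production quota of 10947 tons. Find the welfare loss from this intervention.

$59043.16

In inverse form: demand p = 176.3 − 0.004q, supply p = 84 + 0.002q.
Competitive equilibrium: 176.3 − 0.004q = 84 + 0.002q → q* = 15383.3333, p* = 114.7667.
At q = 10947: demand price = 176.3 − 0.004·10947 = 132.512; supply price = 84 + 0.002·10947 = 105.894.
Δq = 15383.3333 − 10947 = 4436.3333; wedge = 132.512 − 105.894 = 26.618.
Welfare loss = ½ × 4436.3333 × 26.618 = $59043.16.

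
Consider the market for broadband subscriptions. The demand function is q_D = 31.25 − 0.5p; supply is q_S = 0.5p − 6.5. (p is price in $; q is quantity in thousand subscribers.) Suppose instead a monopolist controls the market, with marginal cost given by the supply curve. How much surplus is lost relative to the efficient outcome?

In inverse form: demand p = 62.5 − 2q, supply p = 13 + 2q.
Competitive equilibrium: 62.5 − 2q = 13 + 2q → q* = 12.375, p* = 37.75.
Marginal revenue: MR = 62.5 − 4q. Set MR = MC: 62.5 − 4q = 13 + 2q → q_m = 8.25.
Price p_m = 62.5 − 2·8.25 = 46; MC(q_m) = 13 + 2·8.25 = 29.5.
Competitive q* = 12.375, so Δq = 4.125; wedge = 46 − 29.5 = 16.5.
DWL = ½ × 4.125 × 16.5 = $34.03 thousand.

$34.03 thousand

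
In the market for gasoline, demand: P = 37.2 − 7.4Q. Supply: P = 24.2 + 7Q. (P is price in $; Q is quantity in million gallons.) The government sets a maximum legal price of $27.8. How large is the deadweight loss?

Competitive equilibrium: 37.2 − 7.4Q = 24.2 + 7Q → Q* = 0.9028, P* = 30.5194.
At the ceiling P = 27.8, quantity supplied = (27.8 − 24.2)/7 = 0.5143.
Willingness to pay at Q' = 0.5143: 37.2 − 7.4·0.5143 = 33.3942.
ΔQ = 0.9028 − 0.5143 = 0.3885; wedge = 33.3942 − 27.8 = 5.5942.
Welfare loss = ½ × 0.3885 × 5.5942 = $1.09 million.

$1.09 million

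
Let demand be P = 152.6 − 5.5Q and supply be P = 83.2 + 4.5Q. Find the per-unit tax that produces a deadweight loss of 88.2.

42

Competitive equilibrium: 152.6 − 5.5Q = 83.2 + 4.5Q → Q* = 6.94, P* = 114.43.
A tax t gives ΔQ = t/10 and wedge t, so DWL = t²/20.
t²/20 = 88.2 → t² = 1764 → t = 42.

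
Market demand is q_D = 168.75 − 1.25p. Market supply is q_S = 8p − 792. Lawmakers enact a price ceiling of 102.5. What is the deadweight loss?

In inverse form: demand p = 135 − 0.8q, supply p = 99 + 0.125q.
Competitive equilibrium: 135 − 0.8q = 99 + 0.125q → q* = 38.9189, p* = 103.8649.
At the ceiling p = 102.5, quantity supplied = (102.5 − 99)/0.125 = 28.
Willingness to pay at q' = 28: 135 − 0.8·28 = 112.6.
Δq = 38.9189 − 28 = 10.9189; wedge = 112.6 − 102.5 = 10.1.
The triangle = ½ × 10.9189 × 10.1 = 55.14.

55.14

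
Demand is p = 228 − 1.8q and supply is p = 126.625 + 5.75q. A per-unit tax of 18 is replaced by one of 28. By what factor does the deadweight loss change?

2.420

Competitive equilibrium: 228 − 1.8q = 126.625 + 5.75q → q* = 13.4272, p* = 203.8311.
For a per-unit tax t: Δq = t/7.55, so DWL = ½·t·(t/7.55) = t²/15.1.
At t = 18: DWL = 21.457. At t = 28: DWL = 51.921.
Ratio = (28/18)² = 2.420.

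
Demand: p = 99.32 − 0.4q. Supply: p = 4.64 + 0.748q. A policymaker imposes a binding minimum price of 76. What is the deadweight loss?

335.43

Competitive equilibrium: 99.32 − 0.4q = 4.64 + 0.748q → q* = 82.4739, p* = 66.3305.
At the floor p = 76, quantity demanded = (99.32 − 76)/0.4 = 58.3.
Sellers' marginal cost at q' = 58.3: 4.64 + 0.748·58.3 = 48.2484.
Δq = 82.4739 − 58.3 = 24.1739; wedge = 76 − 48.2484 = 27.7516.
Deadweight loss = ½ × 24.1739 × 27.7516 = 335.43.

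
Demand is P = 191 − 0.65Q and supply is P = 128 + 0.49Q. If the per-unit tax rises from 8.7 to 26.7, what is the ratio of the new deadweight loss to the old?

9.419

Competitive equilibrium: 191 − 0.65Q = 128 + 0.49Q → Q* = 55.2632, P* = 155.0789.
For a per-unit tax t: ΔQ = t/1.14, so DWL = ½·t·(t/1.14) = t²/2.28.
At t = 8.7: DWL = 33.197. At t = 26.7: DWL = 312.671.
Ratio = (26.7/8.7)² = 9.419.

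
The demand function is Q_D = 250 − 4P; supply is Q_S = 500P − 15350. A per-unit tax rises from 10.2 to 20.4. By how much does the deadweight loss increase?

619.29

In inverse form: demand P = 62.5 − 0.25Q, supply P = 30.7 + 0.002Q.
Competitive equilibrium: 62.5 − 0.25Q = 30.7 + 0.002Q → Q* = 126.1905, P* = 30.9524.
For a per-unit tax t: ΔQ = t/0.252, so DWL = ½·t·(t/0.252) = t²/0.504.
At t = 10.2: DWL = 206.429. At t = 20.4: DWL = 825.714.
Increase = 825.714 − 206.429 = 619.29.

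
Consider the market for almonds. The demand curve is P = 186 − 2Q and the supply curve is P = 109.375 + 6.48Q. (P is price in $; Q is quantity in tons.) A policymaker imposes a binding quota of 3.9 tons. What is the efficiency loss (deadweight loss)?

Competitive equilibrium: 186 − 2Q = 109.375 + 6.48Q → Q* = 9.036, P* = 167.9281.
At Q = 3.9: demand price = 186 − 2·3.9 = 178.2; supply price = 109.375 + 6.48·3.9 = 134.647.
ΔQ = 9.036 − 3.9 = 5.136; wedge = 178.2 − 134.647 = 43.553.
The triangle = ½ × 5.136 × 43.553 = $111.84.

$111.84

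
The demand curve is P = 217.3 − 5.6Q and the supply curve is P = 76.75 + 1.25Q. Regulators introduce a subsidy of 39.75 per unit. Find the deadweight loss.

Competitive equilibrium: 217.3 − 5.6Q = 76.75 + 1.25Q → Q* = 20.5182, P* = 102.3978.
The subsidy lowers effective supply by 39.75: P = 37 + 1.25Q.
New quantity: 217.3 − 5.6Q = 37 + 1.25Q → Q' = 26.3212.
Overproduction ΔQ = 26.3212 − 20.5182 = 5.803; wedge = subsidy = 39.75.
The triangle = ½ × 5.803 × 39.75 = 115.33.

115.33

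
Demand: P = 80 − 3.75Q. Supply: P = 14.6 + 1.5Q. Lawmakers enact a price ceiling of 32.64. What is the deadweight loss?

Competitive equilibrium: 80 − 3.75Q = 14.6 + 1.5Q → Q* = 12.4571, P* = 33.2857.
At the ceiling P = 32.64, quantity supplied = (32.64 − 14.6)/1.5 = 12.0267.
Willingness to pay at Q' = 12.0267: 80 − 3.75·12.0267 = 34.8999.
ΔQ = 12.4571 − 12.0267 = 0.4304; wedge = 34.8999 − 32.64 = 2.2599.
The triangle = ½ × 0.4304 × 2.2599 = 0.49.

0.49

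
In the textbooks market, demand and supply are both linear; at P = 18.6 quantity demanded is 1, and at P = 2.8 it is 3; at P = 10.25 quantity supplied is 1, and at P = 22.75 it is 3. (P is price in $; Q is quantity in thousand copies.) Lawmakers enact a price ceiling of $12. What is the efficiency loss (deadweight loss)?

$0.68 thousand

Demand slope = (2.8 − 18.6)/(3 − 1) = −7.9, so P = 26.5 − 7.9Q.
Supply slope = (22.75 − 10.25)/(3 − 1) = 6.25, so P = 4 + 6.25Q.
Competitive equilibrium: 26.5 − 7.9Q = 4 + 6.25Q → Q* = 1.5901, P* = 13.9382.
At the ceiling P = 12, quantity supplied = (12 − 4)/6.25 = 1.28.
Willingness to pay at Q' = 1.28: 26.5 − 7.9·1.28 = 16.388.
ΔQ = 1.5901 − 1.28 = 0.3101; wedge = 16.388 − 12 = 4.388.
Welfare loss = ½ × 0.3101 × 4.388 = $0.68 thousand.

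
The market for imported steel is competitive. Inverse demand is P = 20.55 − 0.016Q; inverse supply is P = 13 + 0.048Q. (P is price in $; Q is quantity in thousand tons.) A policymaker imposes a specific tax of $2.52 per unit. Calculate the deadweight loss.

Competitive equilibrium: 20.55 − 0.016Q = 13 + 0.048Q → Q* = 117.9688, P* = 18.6625.
With the tax, the buyer price exceeds the seller price by 2.52: (20.55 − 0.016Q) − (13 + 0.048Q) = 2.52 → Q' = 78.5938.
ΔQ = 117.9688 − 78.5938 = 39.375; the wedge equals the tax, 2.52.
Deadweight loss = ½ × 39.375 × 2.52 = $49.61 thousand.

$49.61 thousand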